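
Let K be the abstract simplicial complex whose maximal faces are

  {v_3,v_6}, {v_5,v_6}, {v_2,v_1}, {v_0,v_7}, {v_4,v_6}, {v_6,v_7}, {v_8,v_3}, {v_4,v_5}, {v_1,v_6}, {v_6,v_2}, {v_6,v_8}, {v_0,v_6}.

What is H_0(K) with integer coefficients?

H_0 = Z.

Order the vertices as v_0 < v_1 < v_2 < v_3 < v_4 < v_5 < v_6 < v_7 < v_8. Listing each simplex with vertices in this order, K has dimension 1 with simplices:

  0-simplices (9): [v_0], [v_1], [v_2], [v_3], [v_4], [v_5], [v_6], [v_7], [v_8]
  1-simplices (12): [v_0,v_6], [v_0,v_7], [v_1,v_2], [v_1,v_6], [v_2,v_6], [v_3,v_6], [v_3,v_8], [v_4,v_5], [v_4,v_6], [v_5,v_6], [v_6,v_7], [v_6,v_8]

so the chain groups are C_0 ≅ Z^9, C_1 ≅ Z^12.

Boundary ∂_1: C_1 → C_0 is given by ∂[p,q] = [q] − [p]. For instance
  ∂[v_5,v_6] = [v_6] − [v_5].
The resulting 9×12 matrix has rank 8, and its Smith normal form has invariant factors (1,1,1,1,1,1,1,1).

Reading off H_k = ker ∂_k / im ∂_{k+1}:

  H_0: rank C_0 − rank ∂_1 = 9 − 8 = 1, and the invariant factors of ∂_1 are all 1, so H_0 ≅ Z.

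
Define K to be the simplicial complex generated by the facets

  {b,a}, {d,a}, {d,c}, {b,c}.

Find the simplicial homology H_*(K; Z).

Order the vertices as a < b < c < d. Listing each simplex with vertices in this order, K has dimension 1 with simplices:

  0-simplices (4): a, b, c, d
  1-simplices (4): ab, ad, bc, cd

so the chain groups are C_0 ≅ Z^4, C_1 ≅ Z^4.

Boundary ∂_1: C_1 → C_0 maps an edge to its endpoints' difference, ∂[p,q] = q − p.
This gives a 4×4 integer matrix of rank 3; reducing to Smith normal form yields diagonal entries (1,1,1).

Computing H_k = (kernel of ∂_k) / (image of ∂_{k+1}):

  H_0: rank C_0 − rank ∂_1 = 4 − 3 = 1, and the invariant factors of ∂_1 are all 1, so H_0 = Z.
  H_1: rank ker ∂_1 − rank ∂_2 = (4 − 3) − 0 = 1, and there is no ∂_2, so H_1 = Z.

As a check, the Euler characteristic is 4 − 4 = 0, which agrees with 1 − 1 = 0.
(K is a triangulation of the circle S^1.)

H_0 = Z,  H_1 = Z.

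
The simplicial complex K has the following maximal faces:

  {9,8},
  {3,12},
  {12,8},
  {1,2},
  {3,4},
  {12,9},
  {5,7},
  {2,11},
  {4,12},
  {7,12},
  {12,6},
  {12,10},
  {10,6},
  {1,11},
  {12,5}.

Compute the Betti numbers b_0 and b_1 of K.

Fix the vertex order 1 < 2 < 3 < 4 < 5 < 6 < 7 < 8 < 9 < 10 < 11 < 12 and write every simplex with vertices in increasing order. Then dim K = 1 and the simplices of K are:

  0-simplices (12): [1], [2], [3], [4], [5], [6], [7], [8], [9], [10], [11], [12]
  1-simplices (15): [1,2], [1,11], [2,11], [3,4], [3,12], [4,12], [5,7], [5,12], [6,10], [6,12], [7,12], [8,9], [8,12], [9,12], [10,12]

giving chain groups C_0 ≅ Z^12, C_1 ≅ Z^15.

∂_1: C_1 → C_0 sends each edge [p,q] (with p < q) to q − p.
This gives a 12×15 integer matrix of rank 10; reducing to Smith normal form yields diagonal entries (1,1,1,1,1,1,1,1,1,1).

From H_k ≅ ker(∂_k) / im(∂_{k+1}) we obtain:

  H_0: rank C_0 − rank ∂_1 = 12 − 10 = 2, and the invariant factors of ∂_1 are all 1, so H_0 = Z^2.
  H_1: rank ker ∂_1 − rank ∂_2 = (15 − 10) − 0 = 5, and there is no ∂_2, so H_1 = Z^5.

As a check, the Euler characteristic is 12 − 15 = -3, which agrees with 2 − 5 = -3.
(K is a triangulation of the disjoint union of a wedge of 4 circles and the circle S^1.)

Hence the Betti numbers are b_0 = 2, b_1 = 5.

b_0 = 2, b_1 = 5.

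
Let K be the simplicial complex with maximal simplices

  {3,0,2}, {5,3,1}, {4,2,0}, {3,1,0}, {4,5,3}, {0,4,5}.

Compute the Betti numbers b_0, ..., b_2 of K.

b_0 = 1, b_1 = 1, b_2 = 0.

Fix the vertex order 0 < 1 < 2 < 3 < 4 < 5 and write every simplex with vertices in increasing order. Then dim K = 2 and the simplices of K are:

  0-simplices (6): [0], [1], [2], [3], [4], [5]
  1-simplices (12): [0,1], [0,2], [0,3], [0,4], [0,5], [1,3], [1,5], [2,3], [2,4], [3,4], [3,5], [4,5]
  2-simplices (6): [0,1,3], [0,2,3], [0,2,4], [0,4,5], [1,3,5], [3,4,5]

so the chain groups are C_0 ≅ Z^6, C_1 ≅ Z^12, C_2 ≅ Z^6.

Boundary ∂_1: C_1 → C_0 is given by ∂[p,q] = [q] − [p].
The resulting 6×12 matrix has rank 5, and its Smith normal form has invariant factors (1,1,1,1,1).

The boundary map ∂_2: C_2 → C_1 sends each 2-simplex [p,q,r] to [q,r] − [p,r] + [p,q]. For instance
  ∂[0,2,4] = [2,4] − [0,4] + [0,2],
  ∂[1,3,5] = [3,5] − [1,5] + [1,3].
The 12×6 boundary matrix has rank 6 and Smith normal form diag(1,1,1,1,1,1).

From H_k ≅ ker(∂_k) / im(∂_{k+1}) we obtain:

  H_0: rank C_0 − rank ∂_1 = 6 − 5 = 1, and the invariant factors of ∂_1 are all 1, so H_0 = Z.
  H_1: rank ker ∂_1 − rank ∂_2 = (12 − 5) − 6 = 1, and the invariant factors of ∂_2 are all 1, so H_1 = Z.
  H_2: rank ker ∂_2 − rank ∂_3 = (6 − 6) − 0 = 0, and there is no ∂_3, so H_2 = 0.

As a check, the Euler characteristic is 6 − 12 + 6 = 0, which agrees with 1 − 1 + 0 = 0.

Hence the Betti numbers are b_0 = 1, b_1 = 1, b_2 = 0.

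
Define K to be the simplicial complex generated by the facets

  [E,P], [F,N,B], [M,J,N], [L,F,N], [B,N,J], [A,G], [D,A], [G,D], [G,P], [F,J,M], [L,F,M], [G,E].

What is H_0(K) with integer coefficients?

Fix the vertex order A < B < D < E < F < G < J < L < M < N < P and write every simplex with vertices in increasing order. Then dim K = 2 and the simplices of K are:

  0-simplices (11): A, B, D, E, F, G, J, L, M, N, P
  1-simplices (18): AD, AG, BF, BJ, BN, DG, EG, EP, FJ, FL, FM, FN, GP, JM, JN, LM, LN, MN
  2-simplices (6): BFN, BJN, FJM, FLM, FLN, JMN

Hence C_0 ≅ Z^11, C_1 ≅ Z^18, C_2 ≅ Z^6.

∂_1: C_1 → C_0 is given by ∂[p,q] = [q] − [p]. For instance
  ∂GP = P − G.
As a 11×18 matrix over Z this has rank 9, with invariant factors (1,1,1,1,1,1,1,1,1).

∂_2: C_2 → C_1 sends each 2-simplex [p,q,r] to [q,r] − [p,r] + [p,q]. For instance
  ∂FJM = JM − FM + FJ,
  ∂FLN = LN − FN + FL.
The resulting 18×6 matrix has rank 6, and its Smith normal form has invariant factors (1,1,1,1,1,1).

Computing H_k = (kernel of ∂_k) / (image of ∂_{k+1}):

  H_0: rank C_0 − rank ∂_1 = 11 − 9 = 2, and the invariant factors of ∂_1 are all 1, so H_0 = Z^2.

H_0 = Z^2.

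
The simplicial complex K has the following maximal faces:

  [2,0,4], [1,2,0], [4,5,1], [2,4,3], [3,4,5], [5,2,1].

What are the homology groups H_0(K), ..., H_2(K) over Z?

H_0 = Z,  H_1 = Z,  H_2 = 0.

We work with the vertex ordering 0 < 1 < 2 < 3 < 4 < 5. The simplices of K, each written with vertices in increasing order, are:

  0-simplices (6): [0], [1], [2], [3], [4], [5]
  1-simplices (12): [0,1], [0,2], [0,4], [1,2], [1,4], [1,5], [2,3], [2,4], [2,5], [3,4], [3,5], [4,5]
  2-simplices (6): [0,1,2], [0,2,4], [1,2,5], [1,4,5], [2,3,4], [3,4,5]

giving chain groups C_0 ≅ Z^6, C_1 ≅ Z^12, C_2 ≅ Z^6.

∂_1: C_1 → C_0 maps an edge to its endpoints' difference, ∂[p,q] = q − p.
The 6×12 boundary matrix has rank 5 and Smith normal form diag(1,1,1,1,1).

The boundary map ∂_2: C_2 → C_1 sends each 2-simplex [p,q,r] to [q,r] − [p,r] + [p,q]. For instance
  ∂[0,2,4] = [2,4] − [0,4] + [0,2],
  ∂[1,4,5] = [4,5] − [1,5] + [1,4].
The resulting 12×6 matrix has rank 6, and its Smith normal form has invariant factors (1,1,1,1,1,1).

Now H_k = ker ∂_k / im ∂_{k+1}, so:

  H_0: rank C_0 − rank ∂_1 = 6 − 5 = 1, and the invariant factors of ∂_1 are all 1, so H_0 ≅ Z.
  H_1: rank ker ∂_1 − rank ∂_2 = (12 − 5) − 6 = 1, and the invariant factors of ∂_2 are all 1, so H_1 ≅ Z.
  H_2: rank ker ∂_2 − rank ∂_3 = (6 − 6) − 0 = 0, and there is no ∂_3, so H_2 ≅ 0.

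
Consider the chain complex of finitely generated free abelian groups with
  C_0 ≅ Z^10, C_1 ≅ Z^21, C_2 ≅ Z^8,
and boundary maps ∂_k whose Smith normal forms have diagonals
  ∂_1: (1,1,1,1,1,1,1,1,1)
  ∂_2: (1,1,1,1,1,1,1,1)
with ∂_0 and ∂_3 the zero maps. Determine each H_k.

H_0: b_0 = 10 − 0 − 9 = 1; torsion from ∂_1 factors > 1: none. So H_0 ≅ Z.
H_1: b_1 = 21 − 9 − 8 = 4; torsion from ∂_2 factors > 1: none. So H_1 ≅ Z^4.
H_2: b_2 = 8 − 8 − 0 = 0; torsion from ∂_3 factors > 1: none. So H_2 ≅ 0.

H_0 ≅ Z,  H_1 ≅ Z^4,  H_2 = 0.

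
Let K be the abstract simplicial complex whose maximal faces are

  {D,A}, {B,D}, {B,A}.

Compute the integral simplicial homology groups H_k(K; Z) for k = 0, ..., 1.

H_0 ≅ Z,  H_1 ≅ Z.

Order the vertices as A < B < D. Listing each simplex with vertices in this order, K has dimension 1 with simplices:

  0-simplices (3): A, B, D
  1-simplices (3): AB, AD, BD

so the chain groups are C_0 ≅ Z^3, C_1 ≅ Z^3.

Boundary ∂_1: C_1 → C_0 maps an edge to its endpoints' difference, ∂[p,q] = q − p. For instance
  ∂BD = D − B.
As a 3×3 matrix over Z this has rank 2, with invariant factors (1,1).

Now H_k = ker ∂_k / im ∂_{k+1}, so:

  H_0: rank C_0 − rank ∂_1 = 3 − 2 = 1, and the invariant factors of ∂_1 are all 1, so H_0 = Z.
  H_1: rank ker ∂_1 − rank ∂_2 = (3 − 2) − 0 = 1, and there is no ∂_2, so H_1 = Z.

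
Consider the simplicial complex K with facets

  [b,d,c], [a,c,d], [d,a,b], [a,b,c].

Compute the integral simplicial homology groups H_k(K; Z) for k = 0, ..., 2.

K has 4 vertices, 6 edges, 4 triangles.
rank ∂_0 = 0, rank ∂_1 = 3 ⇒ b_0 = 4 − 0 − 3 = 1; all invariant factors of ∂_1 are 1 so no torsion. So H_0 = Z.
rank ∂_1 = 3, rank ∂_2 = 3 ⇒ b_1 = 6 − 3 − 3 = 0; all invariant factors of ∂_2 are 1 so no torsion. So H_1 = 0.
rank ∂_2 = 3, rank ∂_3 = 0 ⇒ b_2 = 4 − 3 − 0 = 1. So H_2 = Z.

H_0 ≅ Z,  H_1 = 0,  H_2 ≅ Z.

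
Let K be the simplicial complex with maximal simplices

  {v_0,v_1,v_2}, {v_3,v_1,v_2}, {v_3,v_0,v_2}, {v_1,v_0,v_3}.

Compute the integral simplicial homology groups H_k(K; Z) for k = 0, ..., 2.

H_0 ≅ Z,  H_1 = 0,  H_2 ≅ Z.

K has 4 vertices, 6 edges, 4 triangles.
rank ∂_0 = 0, rank ∂_1 = 3 ⇒ b_0 = 4 − 0 − 3 = 1; all invariant factors of ∂_1 are 1 so no torsion. So H_0 ≅ Z.
rank ∂_1 = 3, rank ∂_2 = 3 ⇒ b_1 = 6 − 3 − 3 = 0; all invariant factors of ∂_2 are 1 so no torsion. So H_1 ≅ 0.
rank ∂_2 = 3, rank ∂_3 = 0 ⇒ b_2 = 4 − 3 − 0 = 1. So H_2 ≅ Z.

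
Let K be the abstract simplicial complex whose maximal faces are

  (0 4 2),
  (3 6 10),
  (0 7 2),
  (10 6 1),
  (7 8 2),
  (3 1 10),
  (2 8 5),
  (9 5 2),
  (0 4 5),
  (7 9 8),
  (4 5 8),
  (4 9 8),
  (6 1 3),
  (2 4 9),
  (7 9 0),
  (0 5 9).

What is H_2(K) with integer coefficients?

Take the total order 0 < 1 < 2 < 3 < 4 < 5 < 6 < 7 < 8 < 9 < 10 on the vertex set. Then K (dimension 2) consists of the simplices:

  0-simplices (11): [0], [1], [2], [3], [4], [5], [6], [7], [8], [9], [10]
  1-simplices (24): (24 of them)
  2-simplices (16): [0,2,4], [0,2,7], [0,4,5], [0,5,9], [0,7,9], [1,3,6], [1,3,10], [1,6,10], [2,4,9], [2,5,8], [2,5,9], [2,7,8], [3,6,10], [4,5,8], [4,8,9], [7,8,9]

Hence C_0 ≅ Z^11, C_1 ≅ Z^24, C_2 ≅ Z^16.

The boundary map ∂_1: C_1 → C_0 sends each edge [p,q] (with p < q) to q − p.
This gives a 11×24 integer matrix of rank 9; reducing to Smith normal form yields diagonal entries (1,1,1,1,1,1,1,1,1).

The boundary map ∂_2: C_2 → C_1 maps a triangle to the signed sum of its edges. For instance
  ∂[2,5,9] = [5,9] − [2,9] + [2,5],
  ∂[0,5,9] = [5,9] − [0,9] + [0,5].
The 24×16 boundary matrix has rank 15 and Smith normal form diag(1,1,1,1,1,1,1,1,1,1,1,1,1,1,2).

Now H_k = ker ∂_k / im ∂_{k+1}, so:

  H_2: rank ker ∂_2 − rank ∂_3 = (16 − 15) − 0 = 1, and there is no ∂_3, so H_2 = Z.

H_2 = Z.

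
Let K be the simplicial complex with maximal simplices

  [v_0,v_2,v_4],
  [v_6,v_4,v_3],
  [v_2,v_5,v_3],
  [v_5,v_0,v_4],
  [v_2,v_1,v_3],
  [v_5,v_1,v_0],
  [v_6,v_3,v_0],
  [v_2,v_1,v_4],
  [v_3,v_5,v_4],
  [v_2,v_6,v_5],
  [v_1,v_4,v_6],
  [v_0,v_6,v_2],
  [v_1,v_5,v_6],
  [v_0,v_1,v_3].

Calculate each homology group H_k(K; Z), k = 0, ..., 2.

H_0 ≅ Z,  H_1 ≅ Z^2,  H_2 ≅ Z.

K has 7 vertices, 21 edges, 14 triangles.
rank ∂_0 = 0, rank ∂_1 = 6 ⇒ b_0 = 7 − 0 − 6 = 1; all invariant factors of ∂_1 are 1 so no torsion. So H_0 ≅ Z.
rank ∂_1 = 6, rank ∂_2 = 13 ⇒ b_1 = 21 − 6 − 13 = 2; all invariant factors of ∂_2 are 1 so no torsion. So H_1 ≅ Z^2.
rank ∂_2 = 13, rank ∂_3 = 0 ⇒ b_2 = 14 − 13 − 0 = 1. So H_2 ≅ Z.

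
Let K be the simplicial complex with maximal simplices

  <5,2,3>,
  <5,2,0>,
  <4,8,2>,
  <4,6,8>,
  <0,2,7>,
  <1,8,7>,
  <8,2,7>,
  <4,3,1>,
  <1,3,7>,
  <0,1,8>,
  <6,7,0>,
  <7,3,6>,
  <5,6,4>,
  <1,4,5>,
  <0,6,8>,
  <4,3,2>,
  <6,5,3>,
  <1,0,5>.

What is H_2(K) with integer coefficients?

Order the vertices as 0 < 1 < 2 < 3 < 4 < 5 < 6 < 7 < 8. Listing each simplex with vertices in this order, K has dimension 2 with simplices:

  0-simplices (9): [0], [1], [2], [3], [4], [5], [6], [7], [8]
  1-simplices (27): (27 of them)
  2-simplices (18): [0,1,5], [0,1,8], [0,2,5], [0,2,7], [0,6,7], [0,6,8], [1,3,4], [1,3,7], [1,4,5], [1,7,8], [2,3,4], [2,3,5], [2,4,8], [2,7,8], [3,5,6], [3,6,7], [4,5,6], [4,6,8]

Hence C_0 ≅ Z^9, C_1 ≅ Z^27, C_2 ≅ Z^18.

The boundary map ∂_1: C_1 → C_0 sends each edge [p,q] (with p < q) to q − p. For instance
  ∂[2,4] = [4] − [2].
The resulting 9×27 matrix has rank 8, and its Smith normal form has invariant factors (1,1,1,1,1,1,1,1).

Boundary ∂_2: C_2 → C_1 sends each 2-simplex [p,q,r] to [q,r] − [p,r] + [p,q]. For instance
  ∂[0,1,8] = [1,8] − [0,8] + [0,1],
  ∂[2,3,5] = [3,5] − [2,5] + [2,3].
As a 27×18 matrix over Z this has rank 18, with invariant factors (1,1,1,1,1,1,1,1,1,1,1,1,1,1,1,1,1,2).

Reading off H_k = ker ∂_k / im ∂_{k+1}:

  H_2: rank ker ∂_2 − rank ∂_3 = (18 − 18) − 0 = 0, and there is no ∂_3, so H_2 = 0.

(K is a triangulation of the Klein bottle.)

H_2 = 0.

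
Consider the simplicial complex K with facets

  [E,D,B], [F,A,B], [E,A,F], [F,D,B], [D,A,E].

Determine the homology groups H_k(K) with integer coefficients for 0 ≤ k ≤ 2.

H_0 ≅ Z,  H_1 ≅ Z,  H_2 = 0.

Fix the vertex order A < B < D < E < F and write every simplex with vertices in increasing order. Then dim K = 2 and the simplices of K are:

  0-simplices (5): A, B, D, E, F
  1-simplices (10): AB, AD, AE, AF, BD, BE, BF, DE, DF, EF
  2-simplices (5): ABF, ADE, AEF, BDE, BDF

Hence C_0 ≅ Z^5, C_1 ≅ Z^10, C_2 ≅ Z^5.

∂_1: C_1 → C_0 is given by ∂[p,q] = [q] − [p]. For instance
  ∂BD = D − B.
This gives a 5×10 integer matrix of rank 4; reducing to Smith normal form yields diagonal entries (1,1,1,1).

Boundary ∂_2: C_2 → C_1 acts by ∂[p,q,r] = [q,r] − [p,r] + [p,q]. For instance
  ∂BDE = DE − BE + BD,
  ∂BDF = DF − BF + BD.
The 10×5 boundary matrix has rank 5 and Smith normal form diag(1,1,1,1,1).

Reading off H_k = ker ∂_k / im ∂_{k+1}:

  H_0: rank C_0 − rank ∂_1 = 5 − 4 = 1, and the invariant factors of ∂_1 are all 1, so H_0 ≅ Z.
  H_1: rank ker ∂_1 − rank ∂_2 = (10 − 4) − 5 = 1, and the invariant factors of ∂_2 are all 1, so H_1 ≅ Z.
  H_2: rank ker ∂_2 − rank ∂_3 = (5 − 5) − 0 = 0, and there is no ∂_3, so H_2 ≅ 0.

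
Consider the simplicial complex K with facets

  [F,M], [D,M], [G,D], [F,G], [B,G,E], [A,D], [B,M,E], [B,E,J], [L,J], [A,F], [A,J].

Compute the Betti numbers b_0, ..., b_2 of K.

b_0 = 1, b_1 = 4, b_2 = 0.

Fix the vertex order A < B < D < E < F < G < J < L < M and write every simplex with vertices in increasing order. Then dim K = 2 and the simplices of K are:

  0-simplices (9): A, B, D, E, F, G, J, L, M
  1-simplices (15): AD, AF, AJ, BE, BG, BJ, BM, DG, DM, EG, EJ, EM, FG, FM, JL
  2-simplices (3): BEG, BEJ, BEM

giving chain groups C_0 ≅ Z^9, C_1 ≅ Z^15, C_2 ≅ Z^3.

Boundary ∂_1: C_1 → C_0 is given by ∂[p,q] = [q] − [p]. For instance
  ∂AJ = J − A.
This gives a 9×15 integer matrix of rank 8; reducing to Smith normal form yields diagonal entries (1,1,1,1,1,1,1,1).

∂_2: C_2 → C_1 maps a triangle to the signed sum of its edges. For instance
  ∂BEJ = EJ − BJ + BE,
  ∂BEG = EG − BG + BE.
This gives a 15×3 integer matrix of rank 3; reducing to Smith normal form yields diagonal entries (1,1,1).

Now H_k = ker ∂_k / im ∂_{k+1}, so:

  H_0: rank C_0 − rank ∂_1 = 9 − 8 = 1, and the invariant factors of ∂_1 are all 1, so H_0 ≅ Z.
  H_1: rank ker ∂_1 − rank ∂_2 = (15 − 8) − 3 = 4, and the invariant factors of ∂_2 are all 1, so H_1 ≅ Z^4.
  H_2: rank ker ∂_2 − rank ∂_3 = (3 − 3) − 0 = 0, and there is no ∂_3, so H_2 ≅ 0.

Hence the Betti numbers are b_0 = 1, b_1 = 4, b_2 = 0.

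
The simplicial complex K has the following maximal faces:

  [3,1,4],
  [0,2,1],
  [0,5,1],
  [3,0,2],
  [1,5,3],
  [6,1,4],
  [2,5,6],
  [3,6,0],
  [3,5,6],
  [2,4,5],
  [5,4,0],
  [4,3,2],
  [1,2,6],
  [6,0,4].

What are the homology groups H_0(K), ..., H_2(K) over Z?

Fix the vertex order 0 < 1 < 2 < 3 < 4 < 5 < 6 and write every simplex with vertices in increasing order. Then dim K = 2 and the simplices of K are:

  0-simplices (7): [0], [1], [2], [3], [4], [5], [6]
  1-simplices (21): [0,1], [0,2], [0,3], [0,4], [0,5], [0,6], [1,2], [1,3], [1,4], [1,5], [1,6], [2,3], [2,4], [2,5], [2,6], [3,4], [3,5], [3,6], [4,5], [4,6], [5,6]
  2-simplices (14): [0,1,2], [0,1,5], [0,2,3], [0,3,6], [0,4,5], [0,4,6], [1,2,6], [1,3,4], [1,3,5], [1,4,6], [2,3,4], [2,4,5], [2,5,6], [3,5,6]

so the chain groups are C_0 ≅ Z^7, C_1 ≅ Z^21, C_2 ≅ Z^14.

Boundary ∂_1: C_1 → C_0 sends each edge [p,q] (with p < q) to q − p. For instance
  ∂[0,4] = [4] − [0].
The 7×21 boundary matrix has rank 6 and Smith normal form diag(1,1,1,1,1,1).

∂_2: C_2 → C_1 sends each 2-simplex [p,q,r] to [q,r] − [p,r] + [p,q]. For instance
  ∂[0,4,6] = [4,6] − [0,6] + [0,4],
  ∂[1,3,5] = [3,5] − [1,5] + [1,3].
The 21×14 boundary matrix has rank 13 and Smith normal form diag(1,1,1,1,1,1,1,1,1,1,1,1,1).

From H_k ≅ ker(∂_k) / im(∂_{k+1}) we obtain:

  H_0: rank C_0 − rank ∂_1 = 7 − 6 = 1, and the invariant factors of ∂_1 are all 1, so H_0 = Z.
  H_1: rank ker ∂_1 − rank ∂_2 = (21 − 6) − 13 = 2, and the invariant factors of ∂_2 are all 1, so H_1 = Z^2.
  H_2: rank ker ∂_2 − rank ∂_3 = (14 − 13) − 0 = 1, and there is no ∂_3, so H_2 = Z.

As a check, the Euler characteristic is 7 − 21 + 14 = 0, which agrees with 1 − 2 + 1 = 0.
(K is a triangulation of the torus T^2.)

H_0 ≅ Z,  H_1 ≅ Z^2,  H_2 ≅ Z.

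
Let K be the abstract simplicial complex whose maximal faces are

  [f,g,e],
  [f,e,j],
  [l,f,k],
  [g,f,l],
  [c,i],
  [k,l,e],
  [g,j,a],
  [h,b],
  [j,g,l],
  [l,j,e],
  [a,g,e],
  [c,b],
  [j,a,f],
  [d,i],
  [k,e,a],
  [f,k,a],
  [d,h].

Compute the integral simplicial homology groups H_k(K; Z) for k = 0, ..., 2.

H_0 = Z^2,  H_1 = Z ⊕ Z/2Z,  H_2 = 0.

Order the vertices as a < b < c < d < e < f < g < h < i < j < k < l. Listing each simplex with vertices in this order, K has dimension 2 with simplices:

  0-simplices (12): a, b, c, d, e, f, g, h, i, j, k, l
  1-simplices (23): ae, af, ag, aj, ak, bc, bh, ci, dh, di, ef, eg, ej, ek, el, fg, fj, fk, fl, gj, gl, jl, kl
  2-simplices (12): aeg, aek, afj, afk, agj, efg, efj, ejl, ekl, fgl, fkl, gjl

so the chain groups are C_0 ≅ Z^12, C_1 ≅ Z^23, C_2 ≅ Z^12.

The boundary map ∂_1: C_1 → C_0 maps an edge to its endpoints' difference, ∂[p,q] = q − p.
The 12×23 boundary matrix has rank 10 and Smith normal form diag(1,1,1,1,1,1,1,1,1,1).

The boundary map ∂_2: C_2 → C_1 maps a triangle to the signed sum of its edges. For instance
  ∂fkl = kl − fl + fk,
  ∂aeg = eg − ag + ae.
The 23×12 boundary matrix has rank 12 and Smith normal form diag(1,1,1,1,1,1,1,1,1,1,1,2).

From H_k ≅ ker(∂_k) / im(∂_{k+1}) we obtain:

  H_0: rank C_0 − rank ∂_1 = 12 − 10 = 2, and the invariant factors of ∂_1 are all 1, so H_0 ≅ Z^2.
  H_1: rank ker ∂_1 − rank ∂_2 = (23 − 10) − 12 = 1, and ∂_2 has invariant factor 2 > 1, so H_1 ≅ Z ⊕ Z/2Z.
  H_2: rank ker ∂_2 − rank ∂_3 = (12 − 12) − 0 = 0, and there is no ∂_3, so H_2 ≅ 0.

As a check, the Euler characteristic is 12 − 23 + 12 = 1, which agrees with 2 − 1 + 0 = 1.
(K is a triangulation of the disjoint union of the circle S^1 and the real projective plane RP^2.)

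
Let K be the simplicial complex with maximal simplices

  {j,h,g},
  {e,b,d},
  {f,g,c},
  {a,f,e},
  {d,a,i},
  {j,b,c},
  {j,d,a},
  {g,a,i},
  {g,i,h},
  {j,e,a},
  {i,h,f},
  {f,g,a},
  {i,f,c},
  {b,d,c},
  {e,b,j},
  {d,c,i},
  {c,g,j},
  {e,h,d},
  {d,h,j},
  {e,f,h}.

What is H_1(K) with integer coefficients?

K has 10 vertices, 30 edges, 20 triangles.
rank ∂_1 = 9, rank ∂_2 = 20 ⇒ b_1 = 30 − 9 − 20 = 1; ∂_2 has invariant factor(s) [2] giving torsion. So H_1 = Z ⊕ Z/2Z.

H_1 ≅ Z ⊕ Z/2Z.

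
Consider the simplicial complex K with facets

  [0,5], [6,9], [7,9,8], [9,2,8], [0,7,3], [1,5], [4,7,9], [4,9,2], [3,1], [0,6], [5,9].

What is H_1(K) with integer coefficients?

H_1 ≅ Z^3.

Order the vertices as 0 < 1 < 2 < 3 < 4 < 5 < 6 < 7 < 8 < 9. Listing each simplex with vertices in this order, K has dimension 2 with simplices:

  0-simplices (10): [0], [1], [2], [3], [4], [5], [6], [7], [8], [9]
  1-simplices (17): [0,3], [0,5], [0,6], [0,7], [1,3], [1,5], [2,4], [2,8], [2,9], [3,7], [4,7], [4,9], [5,9], [6,9], [7,8], [7,9], [8,9]
  2-simplices (5): [0,3,7], [2,4,9], [2,8,9], [4,7,9], [7,8,9]

Hence C_0 ≅ Z^10, C_1 ≅ Z^17, C_2 ≅ Z^5.

∂_1: C_1 → C_0 is given by ∂[p,q] = [q] − [p].
The resulting 10×17 matrix has rank 9, and its Smith normal form has invariant factors (1,1,1,1,1,1,1,1,1).

Boundary ∂_2: C_2 → C_1 sends each 2-simplex [p,q,r] to [q,r] − [p,r] + [p,q]. For instance
  ∂[7,8,9] = [8,9] − [7,9] + [7,8],
  ∂[0,3,7] = [3,7] − [0,7] + [0,3].
The resulting 17×5 matrix has rank 5, and its Smith normal form has invariant factors (1,1,1,1,1).

Now H_k = ker ∂_k / im ∂_{k+1}, so:

  H_1: rank ker ∂_1 − rank ∂_2 = (17 − 9) − 5 = 3, and the invariant factors of ∂_2 are all 1, so H_1 = Z^3.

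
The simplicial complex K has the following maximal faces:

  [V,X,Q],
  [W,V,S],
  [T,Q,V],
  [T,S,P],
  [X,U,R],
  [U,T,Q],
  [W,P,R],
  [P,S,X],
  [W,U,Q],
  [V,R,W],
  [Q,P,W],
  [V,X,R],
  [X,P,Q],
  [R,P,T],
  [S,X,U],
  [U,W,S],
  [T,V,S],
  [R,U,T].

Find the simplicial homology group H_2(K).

H_2 = Z.

Fix the vertex order P < Q < R < S < T < U < V < W < X and write every simplex with vertices in increasing order. Then dim K = 2 and the simplices of K are:

  0-simplices (9): P, Q, R, S, T, U, V, W, X
  1-simplices (27): PQ, PR, PS, PT, PW, PX, QT, QU, QV, QW, QX, RT, RU, RV, RW, RX, ST, SU, SV, SW, SX, TU, TV, UW, UX, VW, VX
  2-simplices (18): PQW, PQX, PRT, PRW, PST, PSX, QTU, QTV, QUW, QVX, RTU, RUX, RVW, RVX, STV, SUW, SUX, SVW

Hence C_0 ≅ Z^9, C_1 ≅ Z^27, C_2 ≅ Z^18.

Boundary ∂_1: C_1 → C_0 sends each edge [p,q] (with p < q) to q − p.
This gives a 9×27 integer matrix of rank 8; reducing to Smith normal form yields diagonal entries (1,1,1,1,1,1,1,1).

∂_2: C_2 → C_1 maps a triangle to the signed sum of its edges. For instance
  ∂PQW = QW − PW + PQ,
  ∂SUX = UX − SX + SU.
The resulting 27×18 matrix has rank 17, and its Smith normal form has invariant factors (1,1,1,1,1,1,1,1,1,1,1,1,1,1,1,1,1).

Reading off H_k = ker ∂_k / im ∂_{k+1}:

  H_2: rank ker ∂_2 − rank ∂_3 = (18 − 17) − 0 = 1, and there is no ∂_3, so H_2 = Z.

(K is a triangulation of the torus T^2.)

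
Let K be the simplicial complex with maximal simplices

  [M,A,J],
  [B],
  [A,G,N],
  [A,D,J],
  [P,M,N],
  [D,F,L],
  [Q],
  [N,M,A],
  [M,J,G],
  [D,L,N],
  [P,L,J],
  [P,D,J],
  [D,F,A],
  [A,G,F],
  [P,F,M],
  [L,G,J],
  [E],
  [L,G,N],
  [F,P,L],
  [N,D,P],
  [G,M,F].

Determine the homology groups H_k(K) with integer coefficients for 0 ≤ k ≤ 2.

H_0 ≅ Z^4,  H_1 ≅ Z ⊕ Z/2Z,  H_2 = 0.

Fix the vertex order A < B < D < E < F < G < J < L < M < N < P < Q and write every simplex with vertices in increasing order. Then dim K = 2 and the simplices of K are:

  0-simplices (12): A, B, D, E, F, G, J, L, M, N, P, Q
  1-simplices (27): AD, AF, AG, AJ, AM, AN, DF, DJ, DL, DN, DP, FG, FL, FM, FP, GJ, GL, GM, GN, JL, JM, JP, LN, LP, MN, MP, NP
  2-simplices (18): ADF, ADJ, AFG, AGN, AJM, AMN, DFL, DJP, DLN, DNP, FGM, FLP, FMP, GJL, GJM, GLN, JLP, MNP

Hence C_0 ≅ Z^12, C_1 ≅ Z^27, C_2 ≅ Z^18.

∂_1: C_1 → C_0 is given by ∂[p,q] = [q] − [p]. For instance
  ∂FL = L − F.
As a 12×27 matrix over Z this has rank 8, with invariant factors (1,1,1,1,1,1,1,1).

∂_2: C_2 → C_1 sends each 2-simplex [p,q,r] to [q,r] − [p,r] + [p,q]. For instance
  ∂FMP = MP − FP + FM,
  ∂FGM = GM − FM + FG.
This gives a 27×18 integer matrix of rank 18; reducing to Smith normal form yields diagonal entries (1,1,1,1,1,1,1,1,1,1,1,1,1,1,1,1,1,2).

Now H_k = ker ∂_k / im ∂_{k+1}, so:

  H_0: rank C_0 − rank ∂_1 = 12 − 8 = 4, and the invariant factors of ∂_1 are all 1, so H_0 ≅ Z^4.
  H_1: rank ker ∂_1 − rank ∂_2 = (27 − 8) − 18 = 1, and ∂_2 has invariant factor 2 > 1, so H_1 ≅ Z ⊕ Z/2Z.
  H_2: rank ker ∂_2 − rank ∂_3 = (18 − 18) − 0 = 0, and there is no ∂_3, so H_2 ≅ 0.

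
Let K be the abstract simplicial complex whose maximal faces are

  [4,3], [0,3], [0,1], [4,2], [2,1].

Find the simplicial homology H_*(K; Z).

Order the vertices as 0 < 1 < 2 < 3 < 4. Listing each simplex with vertices in this order, K has dimension 1 with simplices:

  0-simplices (5): [0], [1], [2], [3], [4]
  1-simplices (5): [0,1], [0,3], [1,2], [2,4], [3,4]

so the chain groups are C_0 ≅ Z^5, C_1 ≅ Z^5.

The boundary map ∂_1: C_1 → C_0 sends each edge [p,q] (with p < q) to q − p. For instance
  ∂[0,1] = [1] − [0].
This gives a 5×5 integer matrix of rank 4; reducing to Smith normal form yields diagonal entries (1,1,1,1).

From H_k ≅ ker(∂_k) / im(∂_{k+1}) we obtain:

  H_0: rank C_0 − rank ∂_1 = 5 − 4 = 1, and the invariant factors of ∂_1 are all 1, so H_0 = Z.
  H_1: rank ker ∂_1 − rank ∂_2 = (5 − 4) − 0 = 1, and there is no ∂_2, so H_1 = Z.

(K is a triangulation of the circle S^1.)

H_0 = Z,  H_1 = Z.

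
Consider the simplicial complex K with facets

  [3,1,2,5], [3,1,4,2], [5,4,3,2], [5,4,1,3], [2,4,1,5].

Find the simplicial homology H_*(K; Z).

H_0 ≅ Z,  H_1 = 0,  H_2 = 0,  H_3 ≅ Z.

Order the vertices as 1 < 2 < 3 < 4 < 5. Listing each simplex with vertices in this order, K has dimension 3 with simplices:

  0-simplices (5): [1], [2], [3], [4], [5]
  1-simplices (10): [1,2], [1,3], [1,4], [1,5], [2,3], [2,4], [2,5], [3,4], [3,5], [4,5]
  2-simplices (10): [1,2,3], [1,2,4], [1,2,5], [1,3,4], [1,3,5], [1,4,5], [2,3,4], [2,3,5], [2,4,5], [3,4,5]
  3-simplices (5): [1,2,3,4], [1,2,3,5], [1,2,4,5], [1,3,4,5], [2,3,4,5]

so the chain groups are C_0 ≅ Z^5, C_1 ≅ Z^10, C_2 ≅ Z^10, C_3 ≅ Z^5.

The boundary map ∂_1: C_1 → C_0 sends each edge [p,q] (with p < q) to q − p. For instance
  ∂[3,4] = [4] − [3].
The 5×10 boundary matrix has rank 4 and Smith normal form diag(1,1,1,1).

∂_2: C_2 → C_1 sends each 2-simplex [p,q,r] to [q,r] − [p,r] + [p,q]. For instance
  ∂[2,3,5] = [3,5] − [2,5] + [2,3],
  ∂[1,3,4] = [3,4] − [1,4] + [1,3].
As a 10×10 matrix over Z this has rank 6, with invariant factors (1,1,1,1,1,1).

∂_3: C_3 → C_2 sends each 3-simplex σ to the alternating sum Σ_i (−1)^i (σ with its i-th vertex removed). For instance
  ∂[2,3,4,5] = [3,4,5] − [2,4,5] + [2,3,5] − [2,3,4],
  ∂[1,2,4,5] = [2,4,5] − [1,4,5] + [1,2,5] − [1,2,4].
The resulting 10×5 matrix has rank 4, and its Smith normal form has invariant factors (1,1,1,1).

From H_k ≅ ker(∂_k) / im(∂_{k+1}) we obtain:

  H_0: rank C_0 − rank ∂_1 = 5 − 4 = 1, and the invariant factors of ∂_1 are all 1, so H_0 = Z.
  H_1: rank ker ∂_1 − rank ∂_2 = (10 − 4) − 6 = 0, and the invariant factors of ∂_2 are all 1, so H_1 = 0.
  H_2: rank ker ∂_2 − rank ∂_3 = (10 − 6) − 4 = 0, and the invariant factors of ∂_3 are all 1, so H_2 = 0.
  H_3: rank ker ∂_3 − rank ∂_4 = (5 − 4) − 0 = 1, and there is no ∂_4, so H_3 = Z.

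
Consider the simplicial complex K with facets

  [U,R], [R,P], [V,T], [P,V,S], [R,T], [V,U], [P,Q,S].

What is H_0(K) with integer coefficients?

H_0 ≅ Z.

Order the vertices as P < Q < R < S < T < U < V. Listing each simplex with vertices in this order, K has dimension 2 with simplices:

  0-simplices (7): P, Q, R, S, T, U, V
  1-simplices (10): PQ, PR, PS, PV, QS, RT, RU, SV, TV, UV
  2-simplices (2): PQS, PSV

giving chain groups C_0 ≅ Z^7, C_1 ≅ Z^10, C_2 ≅ Z^2.

∂_1: C_1 → C_0 maps an edge to its endpoints' difference, ∂[p,q] = q − p. For instance
  ∂PS = S − P.
As a 7×10 matrix over Z this has rank 6, with invariant factors (1,1,1,1,1,1).

∂_2: C_2 → C_1 acts by ∂[p,q,r] = [q,r] − [p,r] + [p,q]. For instance
  ∂PQS = QS − PS + PQ,
  ∂PSV = SV − PV + PS.
This gives a 10×2 integer matrix of rank 2; reducing to Smith normal form yields diagonal entries (1,1).

Computing H_k = (kernel of ∂_k) / (image of ∂_{k+1}):

  H_0: rank C_0 − rank ∂_1 = 7 − 6 = 1, and the invariant factors of ∂_1 are all 1, so H_0 ≅ Z.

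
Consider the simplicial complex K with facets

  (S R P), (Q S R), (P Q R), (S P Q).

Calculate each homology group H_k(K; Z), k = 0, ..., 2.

H_0 = Z,  H_1 = 0,  H_2 = Z.

Fix the vertex order P < Q < R < S and write every simplex with vertices in increasing order. Then dim K = 2 and the simplices of K are:

  0-simplices (4): P, Q, R, S
  1-simplices (6): PQ, PR, PS, QR, QS, RS
  2-simplices (4): PQR, PQS, PRS, QRS

giving chain groups C_0 ≅ Z^4, C_1 ≅ Z^6, C_2 ≅ Z^4.

The boundary map ∂_1: C_1 → C_0 sends each edge [p,q] (with p < q) to q − p.
As a 4×6 matrix over Z this has rank 3, with invariant factors (1,1,1).

Boundary ∂_2: C_2 → C_1 acts by ∂[p,q,r] = [q,r] − [p,r] + [p,q]. For instance
  ∂QRS = RS − QS + QR,
  ∂PRS = RS − PS + PR.
The resulting 6×4 matrix has rank 3, and its Smith normal form has invariant factors (1,1,1).

From H_k ≅ ker(∂_k) / im(∂_{k+1}) we obtain:

  H_0: rank C_0 − rank ∂_1 = 4 − 3 = 1, and the invariant factors of ∂_1 are all 1, so H_0 ≅ Z.
  H_1: rank ker ∂_1 − rank ∂_2 = (6 − 3) − 3 = 0, and the invariant factors of ∂_2 are all 1, so H_1 ≅ 0.
  H_2: rank ker ∂_2 − rank ∂_3 = (4 − 3) − 0 = 1, and there is no ∂_3, so H_2 ≅ Z.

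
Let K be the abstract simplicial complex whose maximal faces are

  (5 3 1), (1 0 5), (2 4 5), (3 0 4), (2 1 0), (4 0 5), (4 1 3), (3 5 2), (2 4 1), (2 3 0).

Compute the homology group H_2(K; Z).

H_2 = 0.

We work with the vertex ordering 0 < 1 < 2 < 3 < 4 < 5. The simplices of K, each written with vertices in increasing order, are:

  0-simplices (6): [0], [1], [2], [3], [4], [5]
  1-simplices (15): [0,1], [0,2], [0,3], [0,4], [0,5], [1,2], [1,3], [1,4], [1,5], [2,3], [2,4], [2,5], [3,4], [3,5], [4,5]
  2-simplices (10): [0,1,2], [0,1,5], [0,2,3], [0,3,4], [0,4,5], [1,2,4], [1,3,4], [1,3,5], [2,3,5], [2,4,5]

Hence C_0 ≅ Z^6, C_1 ≅ Z^15, C_2 ≅ Z^10.

Boundary ∂_1: C_1 → C_0 maps an edge to its endpoints' difference, ∂[p,q] = q − p. For instance
  ∂[0,3] = [3] − [0].
This gives a 6×15 integer matrix of rank 5; reducing to Smith normal form yields diagonal entries (1,1,1,1,1).

∂_2: C_2 → C_1 maps a triangle to the signed sum of its edges. For instance
  ∂[0,2,3] = [2,3] − [0,3] + [0,2],
  ∂[1,3,5] = [3,5] − [1,5] + [1,3].
The resulting 15×10 matrix has rank 10, and its Smith normal form has invariant factors (1,1,1,1,1,1,1,1,1,2).

Computing H_k = (kernel of ∂_k) / (image of ∂_{k+1}):

  H_2: rank ker ∂_2 − rank ∂_3 = (10 − 10) − 0 = 0, and there is no ∂_3, so H_2 = 0.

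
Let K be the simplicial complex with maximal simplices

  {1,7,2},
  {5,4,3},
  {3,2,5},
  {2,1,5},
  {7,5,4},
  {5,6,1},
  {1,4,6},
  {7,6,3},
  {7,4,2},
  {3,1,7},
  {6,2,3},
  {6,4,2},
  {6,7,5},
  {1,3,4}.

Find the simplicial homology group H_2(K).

H_2 = Z.

Order the vertices as 1 < 2 < 3 < 4 < 5 < 6 < 7. Listing each simplex with vertices in this order, K has dimension 2 with simplices:

  0-simplices (7): [1], [2], [3], [4], [5], [6], [7]
  1-simplices (21): [1,2], [1,3], [1,4], [1,5], [1,6], [1,7], [2,3], [2,4], [2,5], [2,6], [2,7], [3,4], [3,5], [3,6], [3,7], [4,5], [4,6], [4,7], [5,6], [5,7], [6,7]
  2-simplices (14): [1,2,5], [1,2,7], [1,3,4], [1,3,7], [1,4,6], [1,5,6], [2,3,5], [2,3,6], [2,4,6], [2,4,7], [3,4,5], [3,6,7], [4,5,7], [5,6,7]

Hence C_0 ≅ Z^7, C_1 ≅ Z^21, C_2 ≅ Z^14.

Boundary ∂_1: C_1 → C_0 maps an edge to its endpoints' difference, ∂[p,q] = q − p. For instance
  ∂[3,4] = [4] − [3].
This gives a 7×21 integer matrix of rank 6; reducing to Smith normal form yields diagonal entries (1,1,1,1,1,1).

Boundary ∂_2: C_2 → C_1 sends each 2-simplex [p,q,r] to [q,r] − [p,r] + [p,q]. For instance
  ∂[2,3,5] = [3,5] − [2,5] + [2,3],
  ∂[3,4,5] = [4,5] − [3,5] + [3,4].
As a 21×14 matrix over Z this has rank 13, with invariant factors (1,1,1,1,1,1,1,1,1,1,1,1,1).

Reading off H_k = ker ∂_k / im ∂_{k+1}:

  H_2: rank ker ∂_2 − rank ∂_3 = (14 − 13) − 0 = 1, and there is no ∂_3, so H_2 ≅ Z.

(K is a triangulation of the torus T^2.)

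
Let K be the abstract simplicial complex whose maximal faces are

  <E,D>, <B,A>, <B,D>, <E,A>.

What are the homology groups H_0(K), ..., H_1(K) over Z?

Fix the vertex order A < B < D < E and write every simplex with vertices in increasing order. Then dim K = 1 and the simplices of K are:

  0-simplices (4): A, B, D, E
  1-simplices (4): AB, AE, BD, DE

so the chain groups are C_0 ≅ Z^4, C_1 ≅ Z^4.

The boundary map ∂_1: C_1 → C_0 is given by ∂[p,q] = [q] − [p]. For instance
  ∂AB = B − A.
This gives a 4×4 integer matrix of rank 3; reducing to Smith normal form yields diagonal entries (1,1,1).

Reading off H_k = ker ∂_k / im ∂_{k+1}:

  H_0: rank C_0 − rank ∂_1 = 4 − 3 = 1, and the invariant factors of ∂_1 are all 1, so H_0 = Z.
  H_1: rank ker ∂_1 − rank ∂_2 = (4 − 3) − 0 = 1, and there is no ∂_2, so H_1 = Z.

As a check, the Euler characteristic is 4 − 4 = 0, which agrees with 1 − 1 = 0.
(K is a triangulation of the circle S^1.)

H_0 = Z,  H_1 = Z.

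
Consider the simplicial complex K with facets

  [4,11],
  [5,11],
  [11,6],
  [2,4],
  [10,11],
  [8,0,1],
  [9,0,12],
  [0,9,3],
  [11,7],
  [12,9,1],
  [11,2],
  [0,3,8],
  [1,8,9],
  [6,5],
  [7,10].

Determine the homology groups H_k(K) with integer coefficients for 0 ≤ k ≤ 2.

Order the vertices as 0 < 1 < 2 < 3 < 4 < 5 < 6 < 7 < 8 < 9 < 10 < 11 < 12. Listing each simplex with vertices in this order, K has dimension 2 with simplices:

  0-simplices (13): [0], [1], [2], [3], [4], [5], [6], [7], [8], [9], [10], [11], [12]
  1-simplices (21): [0,1], [0,3], [0,8], [0,9], [0,12], [1,8], [1,9], [1,12], [2,4], [2,11], [3,8], [3,9], [4,11], [5,6], [5,11], [6,11], [7,10], [7,11], [8,9], [9,12], [10,11]
  2-simplices (6): [0,1,8], [0,3,8], [0,3,9], [0,9,12], [1,8,9], [1,9,12]

giving chain groups C_0 ≅ Z^13, C_1 ≅ Z^21, C_2 ≅ Z^6.

Boundary ∂_1: C_1 → C_0 is given by ∂[p,q] = [q] − [p].
The resulting 13×21 matrix has rank 11, and its Smith normal form has invariant factors (1,1,1,1,1,1,1,1,1,1,1).

The boundary map ∂_2: C_2 → C_1 acts by ∂[p,q,r] = [q,r] − [p,r] + [p,q]. For instance
  ∂[1,8,9] = [8,9] − [1,9] + [1,8],
  ∂[0,3,9] = [3,9] − [0,9] + [0,3].
As a 21×6 matrix over Z this has rank 6, with invariant factors (1,1,1,1,1,1).

Now H_k = ker ∂_k / im ∂_{k+1}, so:

  H_0: rank C_0 − rank ∂_1 = 13 − 11 = 2, and the invariant factors of ∂_1 are all 1, so H_0 ≅ Z^2.
  H_1: rank ker ∂_1 − rank ∂_2 = (21 − 11) − 6 = 4, and the invariant factors of ∂_2 are all 1, so H_1 ≅ Z^4.
  H_2: rank ker ∂_2 − rank ∂_3 = (6 − 6) − 0 = 0, and there is no ∂_3, so H_2 ≅ 0.

As a check, the Euler characteristic is 13 − 21 + 6 = -2, which agrees with 2 − 4 + 0 = -2.
(K is a triangulation of the disjoint union of a wedge of 3 circles and the cylinder S^1 x I.)

H_0 ≅ Z^2,  H_1 ≅ Z^4,  H_2 = 0.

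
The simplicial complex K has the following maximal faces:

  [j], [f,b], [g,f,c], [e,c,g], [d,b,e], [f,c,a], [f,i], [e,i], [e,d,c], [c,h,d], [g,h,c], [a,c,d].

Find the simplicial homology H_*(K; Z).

We work with the vertex ordering a < b < c < d < e < f < g < h < i < j. The simplices of K, each written with vertices in increasing order, are:

  0-simplices (10): a, b, c, d, e, f, g, h, i, j
  1-simplices (18): ac, ad, af, bd, be, bf, cd, ce, cf, cg, ch, de, dh, eg, ei, fg, fi, gh
  2-simplices (8): acd, acf, bde, cde, cdh, ceg, cfg, cgh

Hence C_0 ≅ Z^10, C_1 ≅ Z^18, C_2 ≅ Z^8.

∂_1: C_1 → C_0 sends each edge [p,q] (with p < q) to q − p.
The 10×18 boundary matrix has rank 8 and Smith normal form diag(1,1,1,1,1,1,1,1).

∂_2: C_2 → C_1 maps a triangle to the signed sum of its edges. For instance
  ∂cde = de − ce + cd,
  ∂bde = de − be + bd.
As a 18×8 matrix over Z this has rank 8, with invariant factors (1,1,1,1,1,1,1,1).

Now H_k = ker ∂_k / im ∂_{k+1}, so:

  H_0: rank C_0 − rank ∂_1 = 10 − 8 = 2, and the invariant factors of ∂_1 are all 1, so H_0 = Z^2.
  H_1: rank ker ∂_1 − rank ∂_2 = (18 − 8) − 8 = 2, and the invariant factors of ∂_2 are all 1, so H_1 = Z^2.
  H_2: rank ker ∂_2 − rank ∂_3 = (8 − 8) − 0 = 0, and there is no ∂_3, so H_2 = 0.

H_0 ≅ Z^2,  H_1 ≅ Z^2,  H_2 = 0.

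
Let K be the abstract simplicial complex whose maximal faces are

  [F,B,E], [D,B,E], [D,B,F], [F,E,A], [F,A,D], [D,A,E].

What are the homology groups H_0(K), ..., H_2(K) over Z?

Fix the vertex order A < B < D < E < F and write every simplex with vertices in increasing order. Then dim K = 2 and the simplices of K are:

  0-simplices (5): A, B, D, E, F
  1-simplices (9): AD, AE, AF, BD, BE, BF, DE, DF, EF
  2-simplices (6): ADE, ADF, AEF, BDE, BDF, BEF

Hence C_0 ≅ Z^5, C_1 ≅ Z^9, C_2 ≅ Z^6.

Boundary ∂_1: C_1 → C_0 is given by ∂[p,q] = [q] − [p].
As a 5×9 matrix over Z this has rank 4, with invariant factors (1,1,1,1).

Boundary ∂_2: C_2 → C_1 sends each 2-simplex [p,q,r] to [q,r] − [p,r] + [p,q]. For instance
  ∂ADF = DF − AF + AD,
  ∂BEF = EF − BF + BE.
The 9×6 boundary matrix has rank 5 and Smith normal form diag(1,1,1,1,1).

From H_k ≅ ker(∂_k) / im(∂_{k+1}) we obtain:

  H_0: rank C_0 − rank ∂_1 = 5 − 4 = 1, and the invariant factors of ∂_1 are all 1, so H_0 = Z.
  H_1: rank ker ∂_1 − rank ∂_2 = (9 − 4) − 5 = 0, and the invariant factors of ∂_2 are all 1, so H_1 = 0.
  H_2: rank ker ∂_2 − rank ∂_3 = (6 − 5) − 0 = 1, and there is no ∂_3, so H_2 = Z.

H_0 ≅ Z,  H_1 = 0,  H_2 ≅ Z.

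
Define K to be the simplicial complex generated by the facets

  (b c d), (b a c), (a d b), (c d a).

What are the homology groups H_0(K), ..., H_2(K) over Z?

K has 4 vertices, 6 edges, 4 triangles.
rank ∂_0 = 0, rank ∂_1 = 3 ⇒ b_0 = 4 − 0 − 3 = 1; all invariant factors of ∂_1 are 1 so no torsion. So H_0 = Z.
rank ∂_1 = 3, rank ∂_2 = 3 ⇒ b_1 = 6 − 3 − 3 = 0; all invariant factors of ∂_2 are 1 so no torsion. So H_1 = 0.
rank ∂_2 = 3, rank ∂_3 = 0 ⇒ b_2 = 4 − 3 − 0 = 1. So H_2 = Z.

H_0 = Z,  H_1 = 0,  H_2 = Z.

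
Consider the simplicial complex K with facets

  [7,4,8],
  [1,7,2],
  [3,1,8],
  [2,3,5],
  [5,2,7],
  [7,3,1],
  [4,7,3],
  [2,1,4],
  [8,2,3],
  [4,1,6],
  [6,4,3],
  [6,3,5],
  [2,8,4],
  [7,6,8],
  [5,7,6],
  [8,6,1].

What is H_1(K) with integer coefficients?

We work with the vertex ordering 1 < 2 < 3 < 4 < 5 < 6 < 7 < 8. The simplices of K, each written with vertices in increasing order, are:

  0-simplices (8): [1], [2], [3], [4], [5], [6], [7], [8]
  1-simplices (24): (24 of them)
  2-simplices (16): [1,2,4], [1,2,7], [1,3,7], [1,3,8], [1,4,6], [1,6,8], [2,3,5], [2,3,8], [2,4,8], [2,5,7], [3,4,6], [3,4,7], [3,5,6], [4,7,8], [5,6,7], [6,7,8]

giving chain groups C_0 ≅ Z^8, C_1 ≅ Z^24, C_2 ≅ Z^16.

Boundary ∂_1: C_1 → C_0 maps an edge to its endpoints' difference, ∂[p,q] = q − p.
The 8×24 boundary matrix has rank 7 and Smith normal form diag(1,1,1,1,1,1,1).

The boundary map ∂_2: C_2 → C_1 acts by ∂[p,q,r] = [q,r] − [p,r] + [p,q]. For instance
  ∂[1,3,7] = [3,7] − [1,7] + [1,3],
  ∂[1,4,6] = [4,6] − [1,6] + [1,4].
As a 24×16 matrix over Z this has rank 15, with invariant factors (1,1,1,1,1,1,1,1,1,1,1,1,1,1,1).

From H_k ≅ ker(∂_k) / im(∂_{k+1}) we obtain:

  H_1: rank ker ∂_1 − rank ∂_2 = (24 − 7) − 15 = 2, and the invariant factors of ∂_2 are all 1, so H_1 ≅ Z^2.

(K is a triangulation of the torus T^2.)

H_1 ≅ Z^2.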